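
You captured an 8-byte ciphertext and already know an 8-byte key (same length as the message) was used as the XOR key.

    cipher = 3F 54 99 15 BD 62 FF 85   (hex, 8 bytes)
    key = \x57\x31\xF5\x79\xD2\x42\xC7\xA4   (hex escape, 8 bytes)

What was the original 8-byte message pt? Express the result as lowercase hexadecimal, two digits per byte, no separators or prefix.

XOR is its own inverse, so applying the key byte-wise gives the result directly.
3f xor 57 = 68
54 xor 31 = 65
99 xor f5 = 6c
15 xor 79 = 6c
bd xor d2 = 6f
62 xor 42 = 20
ff xor c7 = 38
85 xor a4 = 21

68656c6c6f203821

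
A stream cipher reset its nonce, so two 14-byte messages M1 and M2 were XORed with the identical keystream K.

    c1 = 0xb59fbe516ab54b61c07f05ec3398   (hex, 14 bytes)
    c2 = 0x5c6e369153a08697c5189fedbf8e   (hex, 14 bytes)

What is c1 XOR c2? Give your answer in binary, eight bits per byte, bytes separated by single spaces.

c1 ⊕ c2 = (M1 ⊕ K) ⊕ (M2 ⊕ K) = M1 ⊕ M2 — the shared key cancels under XOR.
181 XOR  92 = 233
159 XOR 110 = 241
190 XOR  54 = 136
 81 XOR 145 = 192
106 XOR  83 =  57
181 XOR 160 =  21
 75 XOR 134 = 205
 97 XOR 151 = 246
192 XOR 197 =   5
127 XOR  24 = 103
  5 XOR 159 = 154
236 XOR 237 =   1
 51 XOR 191 = 140
152 XOR 142 =  22

11101001 11110001 10001000 11000000 00111001 00010101 11001101 11110110 00000101 01100111 10011010 00000001 10001100 00010110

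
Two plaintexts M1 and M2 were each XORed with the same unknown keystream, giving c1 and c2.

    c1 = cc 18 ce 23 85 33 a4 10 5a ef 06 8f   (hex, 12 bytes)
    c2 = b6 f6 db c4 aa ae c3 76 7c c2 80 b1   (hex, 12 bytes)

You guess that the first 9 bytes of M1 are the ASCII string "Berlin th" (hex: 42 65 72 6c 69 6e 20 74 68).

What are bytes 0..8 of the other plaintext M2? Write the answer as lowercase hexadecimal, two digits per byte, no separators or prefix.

First, c1 ⊕ c2 = (M1 ⊕ K) ⊕ (M2 ⊕ K) = M1 ⊕ M2, so the key drops out. Then M2 = (M1 ⊕ M2) ⊕ M1 over the first 9 bytes.
byte 0: (cc xor b6) xor 42 = 7a xor 42 = 38
byte 1: (18 xor f6) xor 65 = ee xor 65 = 8b
byte 2: (ce xor db) xor 72 = 15 xor 72 = 67
byte 3: (23 xor c4) xor 6c = e7 xor 6c = 8b
byte 4: (85 xor aa) xor 69 = 2f xor 69 = 46
byte 5: (33 xor ae) xor 6e = 9d xor 6e = f3
byte 6: (a4 xor c3) xor 20 = 67 xor 20 = 47
byte 7: (10 xor 76) xor 74 = 66 xor 74 = 12
byte 8: (5a xor 7c) xor 68 = 26 xor 68 = 4e

388b678b46f347124e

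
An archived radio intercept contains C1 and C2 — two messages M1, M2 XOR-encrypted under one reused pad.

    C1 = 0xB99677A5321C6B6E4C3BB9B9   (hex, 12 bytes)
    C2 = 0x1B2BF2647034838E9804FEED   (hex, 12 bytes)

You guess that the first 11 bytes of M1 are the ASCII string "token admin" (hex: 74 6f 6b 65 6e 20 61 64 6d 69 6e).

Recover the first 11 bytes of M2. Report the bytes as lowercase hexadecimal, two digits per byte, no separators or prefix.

First, C1 ⊕ C2 = (M1 ⊕ K) ⊕ (M2 ⊕ K) = M1 ⊕ M2, so the key drops out. Then M2 = (M1 ⊕ M2) ⊕ M1 over the first 11 bytes.
byte 0: (b9 ^ 1b) ^ 74 = a2 ^ 74 = d6
byte 1: (96 ^ 2b) ^ 6f = bd ^ 6f = d2
byte 2: (77 ^ f2) ^ 6b = 85 ^ 6b = ee
byte 3: (a5 ^ 64) ^ 65 = c1 ^ 65 = a4
byte 4: (32 ^ 70) ^ 6e = 42 ^ 6e = 2c
byte 5: (1c ^ 34) ^ 20 = 28 ^ 20 = 08
byte 6: (6b ^ 83) ^ 61 = e8 ^ 61 = 89
byte 7: (6e ^ 8e) ^ 64 = e0 ^ 64 = 84
byte 8: (4c ^ 98) ^ 6d = d4 ^ 6d = b9
byte 9: (3b ^ 04) ^ 69 = 3f ^ 69 = 56
byte 10: (b9 ^ fe) ^ 6e = 47 ^ 6e = 29

d6d2eea42c088984b95629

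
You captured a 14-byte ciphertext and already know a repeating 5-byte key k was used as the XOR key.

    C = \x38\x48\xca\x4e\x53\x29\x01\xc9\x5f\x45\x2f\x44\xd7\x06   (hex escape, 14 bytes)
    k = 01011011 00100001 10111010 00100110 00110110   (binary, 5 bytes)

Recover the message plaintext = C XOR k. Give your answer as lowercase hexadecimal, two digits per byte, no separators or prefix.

The 5-byte key repeats, so the effective keystream is 5b 21 ba 26 36 5b 21 ba 26 36 5b 21 ba 26.
byte 0:  56 ^  91 =  99
byte 1:  72 ^  33 = 105
byte 2: 202 ^ 186 = 112
byte 3:  78 ^  38 = 104
byte 4:  83 ^  54 = 101
byte 5:  41 ^  91 = 114
byte 6:   1 ^  33 =  32
byte 7: 201 ^ 186 = 115
byte 8:  95 ^  38 = 121
byte 9:  69 ^  54 = 115
byte 10:  47 ^  91 = 116
byte 11:  68 ^  33 = 101
byte 12: 215 ^ 186 = 109
byte 13:   6 ^  38 =  32

6369706865722073797374656d20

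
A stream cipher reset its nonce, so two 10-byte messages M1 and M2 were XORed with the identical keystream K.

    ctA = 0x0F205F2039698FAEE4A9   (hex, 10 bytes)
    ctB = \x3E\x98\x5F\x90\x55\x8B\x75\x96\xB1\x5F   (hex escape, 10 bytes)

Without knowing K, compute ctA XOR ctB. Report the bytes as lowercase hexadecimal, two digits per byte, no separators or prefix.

ctA ⊕ ctB = (M1 ⊕ K) ⊕ (M2 ⊕ K) = M1 ⊕ M2 — the shared key cancels under XOR.
byte 0: 0f ⊕ 3e = 31
byte 1: 20 ⊕ 98 = b8
byte 2: 5f ⊕ 5f = 00
byte 3: 20 ⊕ 90 = b0
byte 4: 39 ⊕ 55 = 6c
byte 5: 69 ⊕ 8b = e2
byte 6: 8f ⊕ 75 = fa
byte 7: ae ⊕ 96 = 38
byte 8: e4 ⊕ b1 = 55
byte 9: a9 ⊕ 5f = f6

31b800b06ce2fa3855f6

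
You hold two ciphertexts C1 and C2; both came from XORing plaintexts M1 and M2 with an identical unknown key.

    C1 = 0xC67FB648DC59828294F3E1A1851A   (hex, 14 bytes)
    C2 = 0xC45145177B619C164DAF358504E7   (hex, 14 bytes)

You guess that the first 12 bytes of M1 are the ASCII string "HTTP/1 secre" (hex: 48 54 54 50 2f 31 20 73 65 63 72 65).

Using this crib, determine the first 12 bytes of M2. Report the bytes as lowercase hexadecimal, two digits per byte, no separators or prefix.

First, C1 ⊕ C2 = (M1 ⊕ K) ⊕ (M2 ⊕ K) = M1 ⊕ M2, so the key drops out. Then M2 = (M1 ⊕ M2) ⊕ M1 over the first 12 bytes.
byte 0: (c6 XOR c4) XOR 48 = 02 XOR 48 = 4a
byte 1: (7f XOR 51) XOR 54 = 2e XOR 54 = 7a
byte 2: (b6 XOR 45) XOR 54 = f3 XOR 54 = a7
byte 3: (48 XOR 17) XOR 50 = 5f XOR 50 = 0f
byte 4: (dc XOR 7b) XOR 2f = a7 XOR 2f = 88
byte 5: (59 XOR 61) XOR 31 = 38 XOR 31 = 09
byte 6: (82 XOR 9c) XOR 20 = 1e XOR 20 = 3e
byte 7: (82 XOR 16) XOR 73 = 94 XOR 73 = e7
byte 8: (94 XOR 4d) XOR 65 = d9 XOR 65 = bc
byte 9: (f3 XOR af) XOR 63 = 5c XOR 63 = 3f
byte 10: (e1 XOR 35) XOR 72 = d4 XOR 72 = a6
byte 11: (a1 XOR 85) XOR 65 = 24 XOR 65 = 41

4a7aa70f88093ee7bc3fa641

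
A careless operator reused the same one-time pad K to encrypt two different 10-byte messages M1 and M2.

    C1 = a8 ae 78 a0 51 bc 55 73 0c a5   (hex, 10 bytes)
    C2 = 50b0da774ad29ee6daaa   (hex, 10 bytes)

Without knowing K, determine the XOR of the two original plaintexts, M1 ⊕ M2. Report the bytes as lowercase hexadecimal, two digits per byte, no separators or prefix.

f81ea2d71b6ecb95d60f

C1 ⊕ C2 = (M1 ⊕ K) ⊕ (M2 ⊕ K) = M1 ⊕ M2 — the shared key cancels under XOR.
a8 XOR 50 = f8
ae XOR b0 = 1e
78 XOR da = a2
a0 XOR 77 = d7
51 XOR 4a = 1b
bc XOR d2 = 6e
55 XOR 9e = cb
73 XOR e6 = 95
0c XOR da = d6
a5 XOR aa = 0f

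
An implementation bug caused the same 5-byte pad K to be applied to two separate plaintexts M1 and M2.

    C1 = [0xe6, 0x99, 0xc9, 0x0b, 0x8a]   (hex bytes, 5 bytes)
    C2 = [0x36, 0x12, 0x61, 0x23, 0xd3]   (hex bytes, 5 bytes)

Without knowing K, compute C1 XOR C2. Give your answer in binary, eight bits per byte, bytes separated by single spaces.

C1 ⊕ C2 = (M1 ⊕ K) ⊕ (M2 ⊕ K) = M1 ⊕ M2 — the shared key cancels under XOR.
byte 0: 230 ⊕  54 = 208
byte 1: 153 ⊕  18 = 139
byte 2: 201 ⊕  97 = 168
byte 3:  11 ⊕  35 =  40
byte 4: 138 ⊕ 211 =  89

11010000 10001011 10101000 00101000 01011001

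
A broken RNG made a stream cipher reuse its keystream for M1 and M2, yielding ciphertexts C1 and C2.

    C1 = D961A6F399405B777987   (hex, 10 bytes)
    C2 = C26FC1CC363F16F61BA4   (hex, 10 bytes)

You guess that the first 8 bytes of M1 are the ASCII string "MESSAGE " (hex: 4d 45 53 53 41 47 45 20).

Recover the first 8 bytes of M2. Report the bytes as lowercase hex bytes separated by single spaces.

First, C1 ⊕ C2 = (M1 ⊕ K) ⊕ (M2 ⊕ K) = M1 ⊕ M2, so the key drops out. Then M2 = (M1 ⊕ M2) ⊕ M1 over the first 8 bytes.
byte 0: (d9 ^ c2) ^ 4d = 1b ^ 4d = 56
byte 1: (61 ^ 6f) ^ 45 = 0e ^ 45 = 4b
byte 2: (a6 ^ c1) ^ 53 = 67 ^ 53 = 34
byte 3: (f3 ^ cc) ^ 53 = 3f ^ 53 = 6c
byte 4: (99 ^ 36) ^ 41 = af ^ 41 = ee
byte 5: (40 ^ 3f) ^ 47 = 7f ^ 47 = 38
byte 6: (5b ^ 16) ^ 45 = 4d ^ 45 = 08
byte 7: (77 ^ f6) ^ 20 = 81 ^ 20 = a1

56 4b 34 6c ee 38 08 a1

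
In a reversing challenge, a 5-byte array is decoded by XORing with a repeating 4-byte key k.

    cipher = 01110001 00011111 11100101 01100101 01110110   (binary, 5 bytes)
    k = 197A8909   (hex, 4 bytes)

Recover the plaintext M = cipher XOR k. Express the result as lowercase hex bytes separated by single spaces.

The 4-byte key repeats, so the effective keystream is 19 7a 89 09 19.
byte 0: 01110001 ^ 00011001 = 01101000
byte 1: 00011111 ^ 01111010 = 01100101
byte 2: 11100101 ^ 10001001 = 01101100
byte 3: 01100101 ^ 00001001 = 01101100
byte 4: 01110110 ^ 00011001 = 01101111

68 65 6c 6c 6f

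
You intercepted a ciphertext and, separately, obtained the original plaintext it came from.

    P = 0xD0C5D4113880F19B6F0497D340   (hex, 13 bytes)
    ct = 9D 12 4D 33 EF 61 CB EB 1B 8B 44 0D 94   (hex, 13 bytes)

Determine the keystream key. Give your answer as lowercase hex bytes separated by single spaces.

Since ct = P ⊕ key, XORing both sides with P gives key = P ⊕ ct.
d0 XOR 9d = 4d
c5 XOR 12 = d7
d4 XOR 4d = 99
11 XOR 33 = 22
38 XOR ef = d7
80 XOR 61 = e1
f1 XOR cb = 3a
9b XOR eb = 70
6f XOR 1b = 74
04 XOR 8b = 8f
97 XOR 44 = d3
d3 XOR 0d = de
40 XOR 94 = d4

4d d7 99 22 d7 e1 3a 70 74 8f d3 de d4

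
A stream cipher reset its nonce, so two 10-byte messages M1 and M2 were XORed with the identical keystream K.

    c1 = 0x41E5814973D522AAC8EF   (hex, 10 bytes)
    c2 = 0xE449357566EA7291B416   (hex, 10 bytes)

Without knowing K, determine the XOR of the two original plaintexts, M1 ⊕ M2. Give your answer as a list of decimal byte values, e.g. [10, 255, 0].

c1 ⊕ c2 = (M1 ⊕ K) ⊕ (M2 ⊕ K) = M1 ⊕ M2 — the shared key cancels under XOR.
 65 ^ 228 = 165
229 ^  73 = 172
129 ^  53 = 180
 73 ^ 117 =  60
115 ^ 102 =  21
213 ^ 234 =  63
 34 ^ 114 =  80
170 ^ 145 =  59
200 ^ 180 = 124
239 ^  22 = 249

[165, 172, 180, 60, 21, 63, 80, 59, 124, 249]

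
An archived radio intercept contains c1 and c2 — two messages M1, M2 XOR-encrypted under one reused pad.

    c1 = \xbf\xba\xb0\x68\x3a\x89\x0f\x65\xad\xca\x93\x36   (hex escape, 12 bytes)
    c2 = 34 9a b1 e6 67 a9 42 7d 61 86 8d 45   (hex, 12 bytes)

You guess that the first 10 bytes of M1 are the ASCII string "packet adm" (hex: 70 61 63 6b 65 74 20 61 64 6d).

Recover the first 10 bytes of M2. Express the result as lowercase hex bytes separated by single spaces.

First, c1 ⊕ c2 = (M1 ⊕ K) ⊕ (M2 ⊕ K) = M1 ⊕ M2, so the key drops out. Then M2 = (M1 ⊕ M2) ⊕ M1 over the first 10 bytes.
byte 0: (bf ^ 34) ^ 70 = 8b ^ 70 = fb
byte 1: (ba ^ 9a) ^ 61 = 20 ^ 61 = 41
byte 2: (b0 ^ b1) ^ 63 = 01 ^ 63 = 62
byte 3: (68 ^ e6) ^ 6b = 8e ^ 6b = e5
byte 4: (3a ^ 67) ^ 65 = 5d ^ 65 = 38
byte 5: (89 ^ a9) ^ 74 = 20 ^ 74 = 54
byte 6: (0f ^ 42) ^ 20 = 4d ^ 20 = 6d
byte 7: (65 ^ 7d) ^ 61 = 18 ^ 61 = 79
byte 8: (ad ^ 61) ^ 64 = cc ^ 64 = a8
byte 9: (ca ^ 86) ^ 6d = 4c ^ 6d = 21

fb 41 62 e5 38 54 6d 79 a8 21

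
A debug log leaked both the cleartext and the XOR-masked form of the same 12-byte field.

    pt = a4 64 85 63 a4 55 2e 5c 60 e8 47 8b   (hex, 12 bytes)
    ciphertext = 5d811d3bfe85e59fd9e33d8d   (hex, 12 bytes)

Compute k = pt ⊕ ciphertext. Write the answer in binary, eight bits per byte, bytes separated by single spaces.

11111001 11100101 10011000 01011000 01011010 11010000 11001011 11000011 10111001 00001011 01111010 00000110

Since ciphertext = pt ⊕ k, XORing both sides with pt gives k = pt ⊕ ciphertext.
164 ⊕  93 = 249
100 ⊕ 129 = 229
133 ⊕  29 = 152
 99 ⊕  59 =  88
164 ⊕ 254 =  90
 85 ⊕ 133 = 208
 46 ⊕ 229 = 203
 92 ⊕ 159 = 195
 96 ⊕ 217 = 185
232 ⊕ 227 =  11
 71 ⊕  61 = 122
139 ⊕ 141 =   6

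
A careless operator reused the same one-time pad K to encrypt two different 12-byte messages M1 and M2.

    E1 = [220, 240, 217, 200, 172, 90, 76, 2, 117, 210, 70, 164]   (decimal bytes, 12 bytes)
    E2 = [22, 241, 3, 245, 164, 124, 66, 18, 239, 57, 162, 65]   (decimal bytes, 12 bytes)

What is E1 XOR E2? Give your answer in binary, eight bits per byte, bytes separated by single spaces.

11001010 00000001 11011010 00111101 00001000 00100110 00001110 00010000 10011010 11101011 11100100 11100101

E1 ⊕ E2 = (M1 ⊕ K) ⊕ (M2 ⊕ K) = M1 ⊕ M2 — the shared key cancels under XOR.
byte 0: dc xor 16 = ca
byte 1: f0 xor f1 = 01
byte 2: d9 xor 03 = da
byte 3: c8 xor f5 = 3d
byte 4: ac xor a4 = 08
byte 5: 5a xor 7c = 26
byte 6: 4c xor 42 = 0e
byte 7: 02 xor 12 = 10
byte 8: 75 xor ef = 9a
byte 9: d2 xor 39 = eb
byte 10: 46 xor a2 = e4
byte 11: a4 xor 41 = e5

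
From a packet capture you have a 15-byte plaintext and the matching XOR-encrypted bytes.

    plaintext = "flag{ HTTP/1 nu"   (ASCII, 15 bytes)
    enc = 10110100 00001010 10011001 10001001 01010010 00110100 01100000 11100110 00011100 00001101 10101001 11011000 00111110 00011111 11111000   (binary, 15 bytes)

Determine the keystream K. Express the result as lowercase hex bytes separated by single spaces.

d2 66 f8 ee 29 14 28 b2 48 5d 86 e9 1e 71 8d

Since enc = plaintext ⊕ K, XORing both sides with plaintext gives K = plaintext ⊕ enc.
66 XOR b4 = d2
6c XOR 0a = 66
61 XOR 99 = f8
67 XOR 89 = ee
7b XOR 52 = 29
20 XOR 34 = 14
48 XOR 60 = 28
54 XOR e6 = b2
54 XOR 1c = 48
50 XOR 0d = 5d
2f XOR a9 = 86
31 XOR d8 = e9
20 XOR 3e = 1e
6e XOR 1f = 71
75 XOR f8 = 8d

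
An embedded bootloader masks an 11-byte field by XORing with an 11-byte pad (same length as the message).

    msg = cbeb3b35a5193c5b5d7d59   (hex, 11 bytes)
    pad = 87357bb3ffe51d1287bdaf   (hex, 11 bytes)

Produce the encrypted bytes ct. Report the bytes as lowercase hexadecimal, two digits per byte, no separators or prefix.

4cde40865afc2149dac0f6

XOR is its own inverse, so applying the key byte-wise gives the result directly.
cb ⊕ 87 = 4c
eb ⊕ 35 = de
3b ⊕ 7b = 40
35 ⊕ b3 = 86
a5 ⊕ ff = 5a
19 ⊕ e5 = fc
3c ⊕ 1d = 21
5b ⊕ 12 = 49
5d ⊕ 87 = da
7d ⊕ bd = c0
59 ⊕ af = f6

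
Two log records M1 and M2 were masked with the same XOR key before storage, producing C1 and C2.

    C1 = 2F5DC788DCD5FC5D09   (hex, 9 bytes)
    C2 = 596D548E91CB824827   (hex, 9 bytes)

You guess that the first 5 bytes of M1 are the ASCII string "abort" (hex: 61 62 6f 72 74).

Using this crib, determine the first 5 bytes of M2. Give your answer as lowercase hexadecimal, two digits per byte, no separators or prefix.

1752fc7439

First, C1 ⊕ C2 = (M1 ⊕ K) ⊕ (M2 ⊕ K) = M1 ⊕ M2, so the key drops out. Then M2 = (M1 ⊕ M2) ⊕ M1 over the first 5 bytes.
byte 0: (2f xor 59) xor 61 = 76 xor 61 = 17
byte 1: (5d xor 6d) xor 62 = 30 xor 62 = 52
byte 2: (c7 xor 54) xor 6f = 93 xor 6f = fc
byte 3: (88 xor 8e) xor 72 = 06 xor 72 = 74
byte 4: (dc xor 91) xor 74 = 4d xor 74 = 39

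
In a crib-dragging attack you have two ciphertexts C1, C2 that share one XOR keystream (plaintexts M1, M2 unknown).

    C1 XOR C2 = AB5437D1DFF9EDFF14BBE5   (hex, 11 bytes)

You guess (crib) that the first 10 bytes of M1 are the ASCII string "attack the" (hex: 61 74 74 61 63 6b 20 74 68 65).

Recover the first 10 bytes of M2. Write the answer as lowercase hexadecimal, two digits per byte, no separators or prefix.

Since C1 ⊕ C2 = M1 ⊕ M2, XORing with the guessed M1 bytes yields the corresponding M2 bytes: M2 = (C1 ⊕ C2) ⊕ M1.
byte 0: ab XOR 61 = ca
byte 1: 54 XOR 74 = 20
byte 2: 37 XOR 74 = 43
byte 3: d1 XOR 61 = b0
byte 4: df XOR 63 = bc
byte 5: f9 XOR 6b = 92
byte 6: ed XOR 20 = cd
byte 7: ff XOR 74 = 8b
byte 8: 14 XOR 68 = 7c
byte 9: bb XOR 65 = de

ca2043b0bc92cd8b7cde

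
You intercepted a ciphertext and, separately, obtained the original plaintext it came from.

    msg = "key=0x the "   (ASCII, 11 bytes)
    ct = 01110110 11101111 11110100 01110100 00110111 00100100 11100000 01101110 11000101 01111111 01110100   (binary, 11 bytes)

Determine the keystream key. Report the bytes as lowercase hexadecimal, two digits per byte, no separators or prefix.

1d8a8d49075cc01aad1a54

Since ct = msg ⊕ key, XORing both sides with msg gives key = msg ⊕ ct.
byte 0: 107 ⊕ 118 =  29
byte 1: 101 ⊕ 239 = 138
byte 2: 121 ⊕ 244 = 141
byte 3:  61 ⊕ 116 =  73
byte 4:  48 ⊕  55 =   7
byte 5: 120 ⊕  36 =  92
byte 6:  32 ⊕ 224 = 192
byte 7: 116 ⊕ 110 =  26
byte 8: 104 ⊕ 197 = 173
byte 9: 101 ⊕ 127 =  26
byte 10:  32 ⊕ 116 =  84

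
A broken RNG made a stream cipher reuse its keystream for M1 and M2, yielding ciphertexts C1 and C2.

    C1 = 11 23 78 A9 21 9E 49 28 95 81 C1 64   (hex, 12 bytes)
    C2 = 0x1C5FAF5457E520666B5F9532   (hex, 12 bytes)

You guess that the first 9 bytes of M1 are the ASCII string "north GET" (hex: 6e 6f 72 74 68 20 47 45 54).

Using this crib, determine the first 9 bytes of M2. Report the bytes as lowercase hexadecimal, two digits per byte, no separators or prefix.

First, C1 ⊕ C2 = (M1 ⊕ K) ⊕ (M2 ⊕ K) = M1 ⊕ M2, so the key drops out. Then M2 = (M1 ⊕ M2) ⊕ M1 over the first 9 bytes.
byte 0: (11 ⊕ 1c) ⊕ 6e = 0d ⊕ 6e = 63
byte 1: (23 ⊕ 5f) ⊕ 6f = 7c ⊕ 6f = 13
byte 2: (78 ⊕ af) ⊕ 72 = d7 ⊕ 72 = a5
byte 3: (a9 ⊕ 54) ⊕ 74 = fd ⊕ 74 = 89
byte 4: (21 ⊕ 57) ⊕ 68 = 76 ⊕ 68 = 1e
byte 5: (9e ⊕ e5) ⊕ 20 = 7b ⊕ 20 = 5b
byte 6: (49 ⊕ 20) ⊕ 47 = 69 ⊕ 47 = 2e
byte 7: (28 ⊕ 66) ⊕ 45 = 4e ⊕ 45 = 0b
byte 8: (95 ⊕ 6b) ⊕ 54 = fe ⊕ 54 = aa

6313a5891e5b2e0baa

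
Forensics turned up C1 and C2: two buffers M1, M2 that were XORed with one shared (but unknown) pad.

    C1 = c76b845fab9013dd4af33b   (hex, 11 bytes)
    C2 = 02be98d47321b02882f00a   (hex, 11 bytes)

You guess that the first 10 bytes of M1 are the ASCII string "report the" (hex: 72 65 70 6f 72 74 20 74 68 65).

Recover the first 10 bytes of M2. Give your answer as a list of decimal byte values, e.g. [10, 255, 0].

First, C1 ⊕ C2 = (M1 ⊕ K) ⊕ (M2 ⊕ K) = M1 ⊕ M2, so the key drops out. Then M2 = (M1 ⊕ M2) ⊕ M1 over the first 10 bytes.
byte 0: (c7 xor 02) xor 72 = c5 xor 72 = b7
byte 1: (6b xor be) xor 65 = d5 xor 65 = b0
byte 2: (84 xor 98) xor 70 = 1c xor 70 = 6c
byte 3: (5f xor d4) xor 6f = 8b xor 6f = e4
byte 4: (ab xor 73) xor 72 = d8 xor 72 = aa
byte 5: (90 xor 21) xor 74 = b1 xor 74 = c5
byte 6: (13 xor b0) xor 20 = a3 xor 20 = 83
byte 7: (dd xor 28) xor 74 = f5 xor 74 = 81
byte 8: (4a xor 82) xor 68 = c8 xor 68 = a0
byte 9: (f3 xor f0) xor 65 = 03 xor 65 = 66

[183, 176, 108, 228, 170, 197, 131, 129, 160, 102]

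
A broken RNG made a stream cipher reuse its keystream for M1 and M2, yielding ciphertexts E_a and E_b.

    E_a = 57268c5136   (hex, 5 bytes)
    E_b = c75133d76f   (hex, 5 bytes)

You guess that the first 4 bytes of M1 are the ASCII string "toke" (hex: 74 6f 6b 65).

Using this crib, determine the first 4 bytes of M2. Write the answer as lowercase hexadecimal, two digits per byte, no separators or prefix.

e418d4e3

First, E_a ⊕ E_b = (M1 ⊕ K) ⊕ (M2 ⊕ K) = M1 ⊕ M2, so the key drops out. Then M2 = (M1 ⊕ M2) ⊕ M1 over the first 4 bytes.
byte 0: (57 XOR c7) XOR 74 = 90 XOR 74 = e4
byte 1: (26 XOR 51) XOR 6f = 77 XOR 6f = 18
byte 2: (8c XOR 33) XOR 6b = bf XOR 6b = d4
byte 3: (51 XOR d7) XOR 65 = 86 XOR 65 = e3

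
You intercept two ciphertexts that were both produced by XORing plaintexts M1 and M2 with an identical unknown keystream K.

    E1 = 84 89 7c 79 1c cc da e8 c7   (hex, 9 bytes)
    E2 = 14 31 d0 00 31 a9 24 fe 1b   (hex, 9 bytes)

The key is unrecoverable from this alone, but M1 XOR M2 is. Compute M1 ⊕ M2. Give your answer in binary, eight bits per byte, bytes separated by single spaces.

10010000 10111000 10101100 01111001 00101101 01100101 11111110 00010110 11011100

E1 ⊕ E2 = (M1 ⊕ K) ⊕ (M2 ⊕ K) = M1 ⊕ M2 — the shared key cancels under XOR.
84 ^ 14 = 90
89 ^ 31 = b8
7c ^ d0 = ac
79 ^ 00 = 79
1c ^ 31 = 2d
cc ^ a9 = 65
da ^ 24 = fe
e8 ^ fe = 16
c7 ^ 1b = dc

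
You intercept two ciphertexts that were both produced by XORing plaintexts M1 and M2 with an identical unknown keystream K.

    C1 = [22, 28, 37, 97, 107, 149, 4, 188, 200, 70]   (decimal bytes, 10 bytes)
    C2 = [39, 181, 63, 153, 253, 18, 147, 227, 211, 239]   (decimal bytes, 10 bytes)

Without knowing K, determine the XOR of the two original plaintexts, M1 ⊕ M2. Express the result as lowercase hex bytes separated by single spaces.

C1 ⊕ C2 = (M1 ⊕ K) ⊕ (M2 ⊕ K) = M1 ⊕ M2 — the shared key cancels under XOR.
 22 ⊕  39 =  49
 28 ⊕ 181 = 169
 37 ⊕  63 =  26
 97 ⊕ 153 = 248
107 ⊕ 253 = 150
149 ⊕  18 = 135
  4 ⊕ 147 = 151
188 ⊕ 227 =  95
200 ⊕ 211 =  27
 70 ⊕ 239 = 169

31 a9 1a f8 96 87 97 5f 1b a9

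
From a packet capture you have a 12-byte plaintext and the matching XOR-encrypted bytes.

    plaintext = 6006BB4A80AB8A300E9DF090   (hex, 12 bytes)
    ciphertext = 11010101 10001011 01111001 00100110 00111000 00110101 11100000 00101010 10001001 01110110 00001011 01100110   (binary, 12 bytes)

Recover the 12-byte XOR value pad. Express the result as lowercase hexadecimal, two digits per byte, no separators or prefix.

Since ciphertext = plaintext ⊕ pad, XORing both sides with plaintext gives pad = plaintext ⊕ ciphertext.
 96 ^ 213 = 181
  6 ^ 139 = 141
187 ^ 121 = 194
 74 ^  38 = 108
128 ^  56 = 184
171 ^  53 = 158
138 ^ 224 = 106
 48 ^  42 =  26
 14 ^ 137 = 135
157 ^ 118 = 235
240 ^  11 = 251
144 ^ 102 = 246

b58dc26cb89e6a1a87ebfbf6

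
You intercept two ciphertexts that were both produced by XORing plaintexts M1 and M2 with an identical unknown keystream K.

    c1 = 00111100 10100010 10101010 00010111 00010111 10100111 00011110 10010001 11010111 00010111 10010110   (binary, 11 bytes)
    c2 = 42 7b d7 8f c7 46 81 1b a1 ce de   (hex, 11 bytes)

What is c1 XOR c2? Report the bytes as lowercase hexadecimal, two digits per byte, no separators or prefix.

c1 ⊕ c2 = (M1 ⊕ K) ⊕ (M2 ⊕ K) = M1 ⊕ M2 — the shared key cancels under XOR.
3c xor 42 = 7e
a2 xor 7b = d9
aa xor d7 = 7d
17 xor 8f = 98
17 xor c7 = d0
a7 xor 46 = e1
1e xor 81 = 9f
91 xor 1b = 8a
d7 xor a1 = 76
17 xor ce = d9
96 xor de = 48

7ed97d98d0e19f8a76d948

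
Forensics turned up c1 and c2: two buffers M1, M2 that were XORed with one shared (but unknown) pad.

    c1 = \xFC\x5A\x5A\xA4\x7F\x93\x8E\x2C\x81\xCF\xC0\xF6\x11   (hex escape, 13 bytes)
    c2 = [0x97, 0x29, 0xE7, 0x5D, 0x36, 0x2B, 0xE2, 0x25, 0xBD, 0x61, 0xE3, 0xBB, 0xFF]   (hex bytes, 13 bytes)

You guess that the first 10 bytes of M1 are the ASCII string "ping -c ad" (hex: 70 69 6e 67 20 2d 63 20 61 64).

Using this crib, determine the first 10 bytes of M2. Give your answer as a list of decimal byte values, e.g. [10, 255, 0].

First, c1 ⊕ c2 = (M1 ⊕ K) ⊕ (M2 ⊕ K) = M1 ⊕ M2, so the key drops out. Then M2 = (M1 ⊕ M2) ⊕ M1 over the first 10 bytes.
byte 0: (fc ⊕ 97) ⊕ 70 = 6b ⊕ 70 = 1b
byte 1: (5a ⊕ 29) ⊕ 69 = 73 ⊕ 69 = 1a
byte 2: (5a ⊕ e7) ⊕ 6e = bd ⊕ 6e = d3
byte 3: (a4 ⊕ 5d) ⊕ 67 = f9 ⊕ 67 = 9e
byte 4: (7f ⊕ 36) ⊕ 20 = 49 ⊕ 20 = 69
byte 5: (93 ⊕ 2b) ⊕ 2d = b8 ⊕ 2d = 95
byte 6: (8e ⊕ e2) ⊕ 63 = 6c ⊕ 63 = 0f
byte 7: (2c ⊕ 25) ⊕ 20 = 09 ⊕ 20 = 29
byte 8: (81 ⊕ bd) ⊕ 61 = 3c ⊕ 61 = 5d
byte 9: (cf ⊕ 61) ⊕ 64 = ae ⊕ 64 = ca

[27, 26, 211, 158, 105, 149, 15, 41, 93, 202]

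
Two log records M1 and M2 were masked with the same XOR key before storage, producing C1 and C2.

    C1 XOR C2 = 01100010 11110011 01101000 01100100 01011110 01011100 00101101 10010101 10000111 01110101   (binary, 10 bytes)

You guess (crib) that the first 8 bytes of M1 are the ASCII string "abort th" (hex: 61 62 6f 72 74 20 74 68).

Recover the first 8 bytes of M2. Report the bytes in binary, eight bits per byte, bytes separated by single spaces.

00000011 10010001 00000111 00010110 00101010 01111100 01011001 11111101

Since C1 ⊕ C2 = M1 ⊕ M2, XORing with the guessed M1 bytes yields the corresponding M2 bytes: M2 = (C1 ⊕ C2) ⊕ M1.
01100010 xor 01100001 = 00000011
11110011 xor 01100010 = 10010001
01101000 xor 01101111 = 00000111
01100100 xor 01110010 = 00010110
01011110 xor 01110100 = 00101010
01011100 xor 00100000 = 01111100
00101101 xor 01110100 = 01011001
10010101 xor 01101000 = 11111101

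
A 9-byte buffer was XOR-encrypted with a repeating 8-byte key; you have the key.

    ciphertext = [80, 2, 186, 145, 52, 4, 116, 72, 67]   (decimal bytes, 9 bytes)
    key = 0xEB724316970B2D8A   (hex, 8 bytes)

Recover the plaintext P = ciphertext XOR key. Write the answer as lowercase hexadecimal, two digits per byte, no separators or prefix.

bb70f987a30f59c2a8

The 8-byte key repeats, so the effective keystream is eb 72 43 16 97 0b 2d 8a eb.
byte 0: 50 xor eb = bb
byte 1: 02 xor 72 = 70
byte 2: ba xor 43 = f9
byte 3: 91 xor 16 = 87
byte 4: 34 xor 97 = a3
byte 5: 04 xor 0b = 0f
byte 6: 74 xor 2d = 59
byte 7: 48 xor 8a = c2
byte 8: 43 xor eb = a8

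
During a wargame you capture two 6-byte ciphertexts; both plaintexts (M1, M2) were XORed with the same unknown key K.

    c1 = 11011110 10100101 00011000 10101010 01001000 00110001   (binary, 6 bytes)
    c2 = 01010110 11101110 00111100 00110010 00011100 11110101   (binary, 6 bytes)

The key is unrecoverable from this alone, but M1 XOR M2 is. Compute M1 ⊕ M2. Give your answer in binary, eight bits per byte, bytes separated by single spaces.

10001000 01001011 00100100 10011000 01010100 11000100

c1 ⊕ c2 = (M1 ⊕ K) ⊕ (M2 ⊕ K) = M1 ⊕ M2 — the shared key cancels under XOR.
de xor 56 = 88
a5 xor ee = 4b
18 xor 3c = 24
aa xor 32 = 98
48 xor 1c = 54
31 xor f5 = c4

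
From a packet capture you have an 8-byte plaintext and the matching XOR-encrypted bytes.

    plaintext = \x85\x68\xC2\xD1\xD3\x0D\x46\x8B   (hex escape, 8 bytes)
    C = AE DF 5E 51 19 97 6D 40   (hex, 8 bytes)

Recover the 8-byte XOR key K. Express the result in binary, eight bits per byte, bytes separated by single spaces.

Since C = plaintext ⊕ K, XORing both sides with plaintext gives K = plaintext ⊕ C.
byte 0: 133 xor 174 =  43
byte 1: 104 xor 223 = 183
byte 2: 194 xor  94 = 156
byte 3: 209 xor  81 = 128
byte 4: 211 xor  25 = 202
byte 5:  13 xor 151 = 154
byte 6:  70 xor 109 =  43
byte 7: 139 xor  64 = 203

00101011 10110111 10011100 10000000 11001010 10011010 00101011 11001011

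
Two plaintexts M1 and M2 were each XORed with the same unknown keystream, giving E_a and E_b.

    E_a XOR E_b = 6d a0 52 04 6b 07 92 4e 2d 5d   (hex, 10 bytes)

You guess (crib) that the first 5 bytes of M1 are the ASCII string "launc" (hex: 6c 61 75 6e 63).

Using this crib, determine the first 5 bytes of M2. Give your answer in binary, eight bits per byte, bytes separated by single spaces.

Since E_a ⊕ E_b = M1 ⊕ M2, XORing with the guessed M1 bytes yields the corresponding M2 bytes: M2 = (E_a ⊕ E_b) ⊕ M1.
6d ⊕ 6c = 01
a0 ⊕ 61 = c1
52 ⊕ 75 = 27
04 ⊕ 6e = 6a
6b ⊕ 63 = 08

00000001 11000001 00100111 01101010 00001000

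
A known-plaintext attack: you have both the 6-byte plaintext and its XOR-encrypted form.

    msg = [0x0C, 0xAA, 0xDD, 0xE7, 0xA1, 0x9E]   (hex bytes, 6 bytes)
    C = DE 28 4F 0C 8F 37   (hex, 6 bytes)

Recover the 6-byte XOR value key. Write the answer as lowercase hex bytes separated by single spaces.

d2 82 92 eb 2e a9

Since C = msg ⊕ key, XORing both sides with msg gives key = msg ⊕ C.
byte 0:  12 ⊕ 222 = 210
byte 1: 170 ⊕  40 = 130
byte 2: 221 ⊕  79 = 146
byte 3: 231 ⊕  12 = 235
byte 4: 161 ⊕ 143 =  46
byte 5: 158 ⊕  55 = 169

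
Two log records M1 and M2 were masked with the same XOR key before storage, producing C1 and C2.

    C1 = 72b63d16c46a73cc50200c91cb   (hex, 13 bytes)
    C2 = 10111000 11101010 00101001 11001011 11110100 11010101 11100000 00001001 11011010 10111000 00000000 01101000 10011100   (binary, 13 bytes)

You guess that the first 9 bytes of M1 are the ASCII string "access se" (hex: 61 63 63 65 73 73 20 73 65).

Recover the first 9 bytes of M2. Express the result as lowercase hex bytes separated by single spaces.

ab 3f 77 b8 43 cc b3 b6 ef

First, C1 ⊕ C2 = (M1 ⊕ K) ⊕ (M2 ⊕ K) = M1 ⊕ M2, so the key drops out. Then M2 = (M1 ⊕ M2) ⊕ M1 over the first 9 bytes.
byte 0: (72 XOR b8) XOR 61 = ca XOR 61 = ab
byte 1: (b6 XOR ea) XOR 63 = 5c XOR 63 = 3f
byte 2: (3d XOR 29) XOR 63 = 14 XOR 63 = 77
byte 3: (16 XOR cb) XOR 65 = dd XOR 65 = b8
byte 4: (c4 XOR f4) XOR 73 = 30 XOR 73 = 43
byte 5: (6a XOR d5) XOR 73 = bf XOR 73 = cc
byte 6: (73 XOR e0) XOR 20 = 93 XOR 20 = b3
byte 7: (cc XOR 09) XOR 73 = c5 XOR 73 = b6
byte 8: (50 XOR da) XOR 65 = 8a XOR 65 = ef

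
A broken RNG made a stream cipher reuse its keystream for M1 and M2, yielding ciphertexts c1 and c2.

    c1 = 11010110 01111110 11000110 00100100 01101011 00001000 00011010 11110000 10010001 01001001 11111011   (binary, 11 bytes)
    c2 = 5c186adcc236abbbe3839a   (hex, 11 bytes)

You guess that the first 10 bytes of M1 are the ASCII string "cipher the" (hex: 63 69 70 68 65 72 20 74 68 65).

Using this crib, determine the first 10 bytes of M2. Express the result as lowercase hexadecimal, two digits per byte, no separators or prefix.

First, c1 ⊕ c2 = (M1 ⊕ K) ⊕ (M2 ⊕ K) = M1 ⊕ M2, so the key drops out. Then M2 = (M1 ⊕ M2) ⊕ M1 over the first 10 bytes.
byte 0: (d6 ⊕ 5c) ⊕ 63 = 8a ⊕ 63 = e9
byte 1: (7e ⊕ 18) ⊕ 69 = 66 ⊕ 69 = 0f
byte 2: (c6 ⊕ 6a) ⊕ 70 = ac ⊕ 70 = dc
byte 3: (24 ⊕ dc) ⊕ 68 = f8 ⊕ 68 = 90
byte 4: (6b ⊕ c2) ⊕ 65 = a9 ⊕ 65 = cc
byte 5: (08 ⊕ 36) ⊕ 72 = 3e ⊕ 72 = 4c
byte 6: (1a ⊕ ab) ⊕ 20 = b1 ⊕ 20 = 91
byte 7: (f0 ⊕ bb) ⊕ 74 = 4b ⊕ 74 = 3f
byte 8: (91 ⊕ e3) ⊕ 68 = 72 ⊕ 68 = 1a
byte 9: (49 ⊕ 83) ⊕ 65 = ca ⊕ 65 = af

e90fdc90cc4c913f1aaf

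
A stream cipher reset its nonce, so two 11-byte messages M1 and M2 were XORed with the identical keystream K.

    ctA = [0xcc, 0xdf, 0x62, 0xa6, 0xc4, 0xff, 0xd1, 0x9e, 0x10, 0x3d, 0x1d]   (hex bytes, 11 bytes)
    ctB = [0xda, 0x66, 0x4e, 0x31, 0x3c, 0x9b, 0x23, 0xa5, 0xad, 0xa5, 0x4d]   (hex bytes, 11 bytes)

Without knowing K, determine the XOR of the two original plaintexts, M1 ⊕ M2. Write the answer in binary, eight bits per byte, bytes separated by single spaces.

ctA ⊕ ctB = (M1 ⊕ K) ⊕ (M2 ⊕ K) = M1 ⊕ M2 — the shared key cancels under XOR.
cc ⊕ da = 16
df ⊕ 66 = b9
62 ⊕ 4e = 2c
a6 ⊕ 31 = 97
c4 ⊕ 3c = f8
ff ⊕ 9b = 64
d1 ⊕ 23 = f2
9e ⊕ a5 = 3b
10 ⊕ ad = bd
3d ⊕ a5 = 98
1d ⊕ 4d = 50

00010110 10111001 00101100 10010111 11111000 01100100 11110010 00111011 10111101 10011000 01010000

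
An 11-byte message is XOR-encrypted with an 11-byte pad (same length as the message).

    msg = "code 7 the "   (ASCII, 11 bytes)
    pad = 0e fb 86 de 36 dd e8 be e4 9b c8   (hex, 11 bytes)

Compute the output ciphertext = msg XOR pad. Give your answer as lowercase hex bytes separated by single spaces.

6d 94 e2 bb 16 ea c8 ca 8c fe e8

XOR is its own inverse, so applying the key byte-wise gives the result directly.
byte 0: 01100011 ^ 00001110 = 01101101
byte 1: 01101111 ^ 11111011 = 10010100
byte 2: 01100100 ^ 10000110 = 11100010
byte 3: 01100101 ^ 11011110 = 10111011
byte 4: 00100000 ^ 00110110 = 00010110
byte 5: 00110111 ^ 11011101 = 11101010
byte 6: 00100000 ^ 11101000 = 11001000
byte 7: 01110100 ^ 10111110 = 11001010
byte 8: 01101000 ^ 11100100 = 10001100
byte 9: 01100101 ^ 10011011 = 11111110
byte 10: 00100000 ^ 11001000 = 11101000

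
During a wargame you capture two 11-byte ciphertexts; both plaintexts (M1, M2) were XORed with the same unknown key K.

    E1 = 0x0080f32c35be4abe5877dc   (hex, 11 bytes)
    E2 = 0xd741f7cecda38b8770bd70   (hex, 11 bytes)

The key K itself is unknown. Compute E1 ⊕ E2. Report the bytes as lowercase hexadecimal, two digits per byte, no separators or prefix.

d7c104e2f81dc13928caac

E1 ⊕ E2 = (M1 ⊕ K) ⊕ (M2 ⊕ K) = M1 ⊕ M2 — the shared key cancels under XOR.
00 ⊕ d7 = d7
80 ⊕ 41 = c1
f3 ⊕ f7 = 04
2c ⊕ ce = e2
35 ⊕ cd = f8
be ⊕ a3 = 1d
4a ⊕ 8b = c1
be ⊕ 87 = 39
58 ⊕ 70 = 28
77 ⊕ bd = ca
dc ⊕ 70 = ac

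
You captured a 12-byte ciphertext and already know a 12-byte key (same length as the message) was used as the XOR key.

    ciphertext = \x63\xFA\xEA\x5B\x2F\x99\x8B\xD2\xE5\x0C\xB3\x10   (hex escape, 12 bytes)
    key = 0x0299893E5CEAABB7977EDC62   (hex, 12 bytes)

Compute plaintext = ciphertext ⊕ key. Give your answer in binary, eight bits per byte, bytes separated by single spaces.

01100001 01100011 01100011 01100101 01110011 01110011 00100000 01100101 01110010 01110010 01101111 01110010

byte 0:  99 ⊕   2 =  97
byte 1: 250 ⊕ 153 =  99
byte 2: 234 ⊕ 137 =  99
byte 3:  91 ⊕  62 = 101
byte 4:  47 ⊕  92 = 115
byte 5: 153 ⊕ 234 = 115
byte 6: 139 ⊕ 171 =  32
byte 7: 210 ⊕ 183 = 101
byte 8: 229 ⊕ 151 = 114
byte 9:  12 ⊕ 126 = 114
byte 10: 179 ⊕ 220 = 111
byte 11:  16 ⊕  98 = 114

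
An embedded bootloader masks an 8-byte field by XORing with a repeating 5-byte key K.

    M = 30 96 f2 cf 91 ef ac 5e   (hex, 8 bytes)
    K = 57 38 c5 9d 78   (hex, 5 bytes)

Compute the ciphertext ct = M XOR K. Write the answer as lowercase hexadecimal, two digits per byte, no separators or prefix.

67ae3752e9b8949b

The 5-byte key repeats, so the effective keystream is 57 38 c5 9d 78 57 38 c5.
byte 0: 00110000 XOR 01010111 = 01100111
byte 1: 10010110 XOR 00111000 = 10101110
byte 2: 11110010 XOR 11000101 = 00110111
byte 3: 11001111 XOR 10011101 = 01010010
byte 4: 10010001 XOR 01111000 = 11101001
byte 5: 11101111 XOR 01010111 = 10111000
byte 6: 10101100 XOR 00111000 = 10010100
byte 7: 01011110 XOR 11000101 = 10011011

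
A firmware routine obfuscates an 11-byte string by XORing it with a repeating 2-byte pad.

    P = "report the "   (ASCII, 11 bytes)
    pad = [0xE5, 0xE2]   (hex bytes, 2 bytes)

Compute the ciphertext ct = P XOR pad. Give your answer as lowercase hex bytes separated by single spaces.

97 87 95 8d 97 96 c5 96 8d 87 c5

The 2-byte key repeats, so the effective keystream is e5 e2 e5 e2 e5 e2 e5 e2 e5 e2 e5.
byte 0: 72 ⊕ e5 = 97
byte 1: 65 ⊕ e2 = 87
byte 2: 70 ⊕ e5 = 95
byte 3: 6f ⊕ e2 = 8d
byte 4: 72 ⊕ e5 = 97
byte 5: 74 ⊕ e2 = 96
byte 6: 20 ⊕ e5 = c5
byte 7: 74 ⊕ e2 = 96
byte 8: 68 ⊕ e5 = 8d
byte 9: 65 ⊕ e2 = 87
byte 10: 20 ⊕ e5 = c5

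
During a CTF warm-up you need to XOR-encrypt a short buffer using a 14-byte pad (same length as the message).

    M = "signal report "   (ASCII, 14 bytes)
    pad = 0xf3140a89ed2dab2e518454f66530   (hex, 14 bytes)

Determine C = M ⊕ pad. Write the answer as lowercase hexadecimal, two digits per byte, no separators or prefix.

807d6de78c418b5c34f43b841110

115 XOR 243 = 128
105 XOR  20 = 125
103 XOR  10 = 109
110 XOR 137 = 231
 97 XOR 237 = 140
108 XOR  45 =  65
 32 XOR 171 = 139
114 XOR  46 =  92
101 XOR  81 =  52
112 XOR 132 = 244
111 XOR  84 =  59
114 XOR 246 = 132
116 XOR 101 =  17
 32 XOR  48 =  16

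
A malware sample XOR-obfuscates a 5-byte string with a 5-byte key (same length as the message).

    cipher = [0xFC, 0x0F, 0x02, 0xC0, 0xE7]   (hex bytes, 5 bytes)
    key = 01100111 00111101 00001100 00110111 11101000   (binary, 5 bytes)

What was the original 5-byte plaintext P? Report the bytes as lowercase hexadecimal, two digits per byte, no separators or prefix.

XOR is its own inverse, so applying the key byte-wise gives the result directly.
fc ^ 67 = 9b
0f ^ 3d = 32
02 ^ 0c = 0e
c0 ^ 37 = f7
e7 ^ e8 = 0f

9b320ef70f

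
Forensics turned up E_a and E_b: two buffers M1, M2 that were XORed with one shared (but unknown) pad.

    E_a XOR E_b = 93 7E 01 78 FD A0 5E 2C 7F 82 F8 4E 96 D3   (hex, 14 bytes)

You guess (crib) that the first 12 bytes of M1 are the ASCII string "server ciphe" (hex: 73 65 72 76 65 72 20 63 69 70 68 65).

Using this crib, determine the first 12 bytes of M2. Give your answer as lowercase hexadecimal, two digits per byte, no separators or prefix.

Since E_a ⊕ E_b = M1 ⊕ M2, XORing with the guessed M1 bytes yields the corresponding M2 bytes: M2 = (E_a ⊕ E_b) ⊕ M1.
93 xor 73 = e0
7e xor 65 = 1b
01 xor 72 = 73
78 xor 76 = 0e
fd xor 65 = 98
a0 xor 72 = d2
5e xor 20 = 7e
2c xor 63 = 4f
7f xor 69 = 16
82 xor 70 = f2
f8 xor 68 = 90
4e xor 65 = 2b

e01b730e98d27e4f16f2902b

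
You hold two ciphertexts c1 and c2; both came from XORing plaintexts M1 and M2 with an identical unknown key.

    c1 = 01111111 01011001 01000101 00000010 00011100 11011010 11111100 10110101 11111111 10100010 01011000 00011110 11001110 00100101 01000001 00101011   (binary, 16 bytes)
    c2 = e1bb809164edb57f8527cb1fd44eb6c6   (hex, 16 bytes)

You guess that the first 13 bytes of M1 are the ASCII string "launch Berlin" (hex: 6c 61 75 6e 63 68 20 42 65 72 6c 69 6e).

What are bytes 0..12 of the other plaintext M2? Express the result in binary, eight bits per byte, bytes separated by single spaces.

11110010 10000011 10110000 11111101 00011011 01011111 01101001 10001000 00011111 11110111 11111111 01101000 01110100

First, c1 ⊕ c2 = (M1 ⊕ K) ⊕ (M2 ⊕ K) = M1 ⊕ M2, so the key drops out. Then M2 = (M1 ⊕ M2) ⊕ M1 over the first 13 bytes.
byte 0: (7f xor e1) xor 6c = 9e xor 6c = f2
byte 1: (59 xor bb) xor 61 = e2 xor 61 = 83
byte 2: (45 xor 80) xor 75 = c5 xor 75 = b0
byte 3: (02 xor 91) xor 6e = 93 xor 6e = fd
byte 4: (1c xor 64) xor 63 = 78 xor 63 = 1b
byte 5: (da xor ed) xor 68 = 37 xor 68 = 5f
byte 6: (fc xor b5) xor 20 = 49 xor 20 = 69
byte 7: (b5 xor 7f) xor 42 = ca xor 42 = 88
byte 8: (ff xor 85) xor 65 = 7a xor 65 = 1f
byte 9: (a2 xor 27) xor 72 = 85 xor 72 = f7
byte 10: (58 xor cb) xor 6c = 93 xor 6c = ff
byte 11: (1e xor 1f) xor 69 = 01 xor 69 = 68
byte 12: (ce xor d4) xor 6e = 1a xor 6e = 74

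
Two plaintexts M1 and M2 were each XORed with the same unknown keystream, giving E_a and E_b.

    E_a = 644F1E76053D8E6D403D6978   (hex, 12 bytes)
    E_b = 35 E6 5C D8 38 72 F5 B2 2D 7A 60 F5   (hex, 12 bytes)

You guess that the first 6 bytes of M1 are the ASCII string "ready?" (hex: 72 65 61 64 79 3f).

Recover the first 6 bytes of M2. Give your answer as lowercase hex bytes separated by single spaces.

First, E_a ⊕ E_b = (M1 ⊕ K) ⊕ (M2 ⊕ K) = M1 ⊕ M2, so the key drops out. Then M2 = (M1 ⊕ M2) ⊕ M1 over the first 6 bytes.
byte 0: (64 ⊕ 35) ⊕ 72 = 51 ⊕ 72 = 23
byte 1: (4f ⊕ e6) ⊕ 65 = a9 ⊕ 65 = cc
byte 2: (1e ⊕ 5c) ⊕ 61 = 42 ⊕ 61 = 23
byte 3: (76 ⊕ d8) ⊕ 64 = ae ⊕ 64 = ca
byte 4: (05 ⊕ 38) ⊕ 79 = 3d ⊕ 79 = 44
byte 5: (3d ⊕ 72) ⊕ 3f = 4f ⊕ 3f = 70

23 cc 23 ca 44 70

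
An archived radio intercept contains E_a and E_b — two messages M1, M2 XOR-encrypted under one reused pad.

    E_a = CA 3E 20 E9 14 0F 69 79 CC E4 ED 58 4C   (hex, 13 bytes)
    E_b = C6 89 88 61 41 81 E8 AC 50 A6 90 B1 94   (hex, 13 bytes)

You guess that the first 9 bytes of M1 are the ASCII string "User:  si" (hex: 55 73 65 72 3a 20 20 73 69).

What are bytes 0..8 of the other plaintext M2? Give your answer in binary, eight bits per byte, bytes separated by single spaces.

01011001 11000100 11001101 11111010 01101111 10101110 10100001 10100110 11110101

First, E_a ⊕ E_b = (M1 ⊕ K) ⊕ (M2 ⊕ K) = M1 ⊕ M2, so the key drops out. Then M2 = (M1 ⊕ M2) ⊕ M1 over the first 9 bytes.
byte 0: (ca ^ c6) ^ 55 = 0c ^ 55 = 59
byte 1: (3e ^ 89) ^ 73 = b7 ^ 73 = c4
byte 2: (20 ^ 88) ^ 65 = a8 ^ 65 = cd
byte 3: (e9 ^ 61) ^ 72 = 88 ^ 72 = fa
byte 4: (14 ^ 41) ^ 3a = 55 ^ 3a = 6f
byte 5: (0f ^ 81) ^ 20 = 8e ^ 20 = ae
byte 6: (69 ^ e8) ^ 20 = 81 ^ 20 = a1
byte 7: (79 ^ ac) ^ 73 = d5 ^ 73 = a6
byte 8: (cc ^ 50) ^ 69 = 9c ^ 69 = f5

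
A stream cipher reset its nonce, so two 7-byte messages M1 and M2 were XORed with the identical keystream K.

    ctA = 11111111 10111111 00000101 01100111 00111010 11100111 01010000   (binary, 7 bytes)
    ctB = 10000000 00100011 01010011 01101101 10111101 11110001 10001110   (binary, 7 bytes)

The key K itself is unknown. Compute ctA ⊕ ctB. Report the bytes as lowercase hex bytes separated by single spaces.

7f 9c 56 0a 87 16 de

ctA ⊕ ctB = (M1 ⊕ K) ⊕ (M2 ⊕ K) = M1 ⊕ M2 — the shared key cancels under XOR.
11111111 ⊕ 10000000 = 01111111
10111111 ⊕ 00100011 = 10011100
00000101 ⊕ 01010011 = 01010110
01100111 ⊕ 01101101 = 00001010
00111010 ⊕ 10111101 = 10000111
11100111 ⊕ 11110001 = 00010110
01010000 ⊕ 10001110 = 11011110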